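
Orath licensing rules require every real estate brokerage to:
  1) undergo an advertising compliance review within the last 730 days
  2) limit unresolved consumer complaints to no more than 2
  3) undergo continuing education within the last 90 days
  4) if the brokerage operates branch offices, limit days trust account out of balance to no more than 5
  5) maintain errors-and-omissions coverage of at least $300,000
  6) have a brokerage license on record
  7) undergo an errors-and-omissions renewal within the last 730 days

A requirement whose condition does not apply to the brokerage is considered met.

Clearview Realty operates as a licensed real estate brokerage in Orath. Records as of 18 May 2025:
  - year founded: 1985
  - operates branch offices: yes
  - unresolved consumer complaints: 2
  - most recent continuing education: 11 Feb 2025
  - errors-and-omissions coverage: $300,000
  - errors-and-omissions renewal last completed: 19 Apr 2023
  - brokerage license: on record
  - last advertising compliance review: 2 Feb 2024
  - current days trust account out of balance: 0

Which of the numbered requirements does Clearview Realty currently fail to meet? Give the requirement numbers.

3, 7

1. advertising compliance review 471 days ago vs limit 730 → met
2. unresolved consumer complaints 2 ≤ 2 → met
3. continuing education 96 days ago vs limit 90 → not met
4. condition 'operates branch offices' holds; days trust account out of balance 0 ≤ 5 → met
5. errors-and-omissions coverage $300,000 ≥ $300,000 → met
6. brokerage license present → met
7. errors-and-omissions renewal 760 days ago vs limit 730 → not met
Not met: 3, 7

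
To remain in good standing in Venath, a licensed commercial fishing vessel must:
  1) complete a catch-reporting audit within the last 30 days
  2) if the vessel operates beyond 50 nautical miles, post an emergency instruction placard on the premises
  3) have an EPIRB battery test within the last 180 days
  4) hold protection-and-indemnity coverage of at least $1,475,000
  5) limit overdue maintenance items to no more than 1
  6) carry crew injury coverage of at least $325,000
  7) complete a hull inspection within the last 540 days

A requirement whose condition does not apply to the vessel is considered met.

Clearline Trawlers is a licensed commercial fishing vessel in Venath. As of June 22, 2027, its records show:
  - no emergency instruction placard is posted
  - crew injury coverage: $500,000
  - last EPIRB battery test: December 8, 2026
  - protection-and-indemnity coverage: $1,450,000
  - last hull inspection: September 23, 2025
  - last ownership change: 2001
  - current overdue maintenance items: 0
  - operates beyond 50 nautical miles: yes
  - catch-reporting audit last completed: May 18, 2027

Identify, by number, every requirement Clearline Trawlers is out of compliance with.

1. catch-reporting audit 35 days ago vs limit 30 → not met
2. condition 'operates beyond 50 nautical miles' holds; emergency instruction placard absent → not met
3. EPIRB battery test 196 days ago vs limit 180 → not met
4. protection-and-indemnity coverage $1,450,000 < $1,475,000 → not met
5. overdue maintenance items 0 ≤ 1 → met
6. crew injury coverage $500,000 ≥ $325,000 → met
7. hull inspection 637 days ago vs limit 540 → not met
Not met: 1, 2, 3, 4, 7

1, 2, 3, 4, 7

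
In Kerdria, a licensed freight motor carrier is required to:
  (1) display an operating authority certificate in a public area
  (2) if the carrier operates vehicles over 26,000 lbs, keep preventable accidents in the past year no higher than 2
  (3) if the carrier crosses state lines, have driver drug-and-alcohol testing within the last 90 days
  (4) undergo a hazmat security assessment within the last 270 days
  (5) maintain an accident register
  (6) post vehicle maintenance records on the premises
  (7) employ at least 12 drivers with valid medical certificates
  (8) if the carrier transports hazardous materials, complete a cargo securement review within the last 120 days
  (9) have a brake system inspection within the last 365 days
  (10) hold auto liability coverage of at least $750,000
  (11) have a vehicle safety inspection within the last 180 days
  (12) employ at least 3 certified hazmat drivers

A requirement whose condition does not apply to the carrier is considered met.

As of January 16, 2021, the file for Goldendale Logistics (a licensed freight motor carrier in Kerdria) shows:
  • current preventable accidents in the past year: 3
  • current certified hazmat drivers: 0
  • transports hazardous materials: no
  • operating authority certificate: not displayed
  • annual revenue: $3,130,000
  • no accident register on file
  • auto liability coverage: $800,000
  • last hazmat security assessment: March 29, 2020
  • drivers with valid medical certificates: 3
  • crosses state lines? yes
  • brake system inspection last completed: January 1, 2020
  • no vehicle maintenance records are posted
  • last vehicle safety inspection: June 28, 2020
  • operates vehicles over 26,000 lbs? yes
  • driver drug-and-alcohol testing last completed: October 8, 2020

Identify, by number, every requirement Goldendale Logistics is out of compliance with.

1. operating authority certificate absent → not met
2. condition 'operates vehicles over 26,000 lbs' holds; preventable accidents in the past year 3 > 2 → not met
3. condition 'crosses state lines' holds; driver drug-and-alcohol testing 100 days ago vs limit 90 → not met
4. hazmat security assessment 293 days ago vs limit 270 → not met
5. accident register absent → not met
6. vehicle maintenance records absent → not met
7. drivers with valid medical certificates 3 < 12 → not met
8. condition 'transports hazardous materials' does not hold → requirement n/a → met
9. brake system inspection 381 days ago vs limit 365 → not met
10. auto liability coverage $800,000 ≥ $750,000 → met
11. vehicle safety inspection 202 days ago vs limit 180 → not met
12. certified hazmat drivers 0 < 3 → not met
Not met: 1, 2, 3, 4, 5, 6, 7, 9, 11, 12

1, 2, 3, 4, 5, 6, 7, 9, 11, 12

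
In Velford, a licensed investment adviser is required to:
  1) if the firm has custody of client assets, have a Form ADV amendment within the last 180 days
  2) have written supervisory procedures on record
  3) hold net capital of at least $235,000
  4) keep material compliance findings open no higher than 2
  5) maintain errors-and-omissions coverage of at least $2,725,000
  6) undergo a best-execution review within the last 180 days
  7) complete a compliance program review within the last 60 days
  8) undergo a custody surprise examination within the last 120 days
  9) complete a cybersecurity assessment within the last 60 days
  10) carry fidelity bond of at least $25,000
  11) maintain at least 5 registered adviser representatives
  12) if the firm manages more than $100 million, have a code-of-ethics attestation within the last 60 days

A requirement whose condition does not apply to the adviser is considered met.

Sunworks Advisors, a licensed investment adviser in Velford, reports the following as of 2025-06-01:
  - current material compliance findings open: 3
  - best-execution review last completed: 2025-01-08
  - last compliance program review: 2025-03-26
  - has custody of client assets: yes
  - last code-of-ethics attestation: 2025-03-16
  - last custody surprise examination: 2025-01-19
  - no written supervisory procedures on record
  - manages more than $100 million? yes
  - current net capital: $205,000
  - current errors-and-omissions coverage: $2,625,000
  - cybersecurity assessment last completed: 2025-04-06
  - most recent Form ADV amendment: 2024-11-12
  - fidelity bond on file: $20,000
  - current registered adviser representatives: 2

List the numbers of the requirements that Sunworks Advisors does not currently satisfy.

1, 2, 3, 4, 5, 7, 8, 10, 11, 12

1. condition 'has custody of client assets' holds; Form ADV amendment 201 days ago vs limit 180 → not met
2. written supervisory procedures absent → not met
3. net capital $205,000 < $235,000 → not met
4. material compliance findings open 3 > 2 → not met
5. errors-and-omissions coverage $2,625,000 < $2,725,000 → not met
6. best-execution review 144 days ago vs limit 180 → met
7. compliance program review 67 days ago vs limit 60 → not met
8. custody surprise examination 133 days ago vs limit 120 → not met
9. cybersecurity assessment 56 days ago vs limit 60 → met
10. fidelity bond $20,000 < $25,000 → not met
11. registered adviser representatives 2 < 5 → not met
12. condition 'manages more than $100 million' holds; code-of-ethics attestation 77 days ago vs limit 60 → not met
Not met: 1, 2, 3, 4, 5, 7, 8, 10, 11, 12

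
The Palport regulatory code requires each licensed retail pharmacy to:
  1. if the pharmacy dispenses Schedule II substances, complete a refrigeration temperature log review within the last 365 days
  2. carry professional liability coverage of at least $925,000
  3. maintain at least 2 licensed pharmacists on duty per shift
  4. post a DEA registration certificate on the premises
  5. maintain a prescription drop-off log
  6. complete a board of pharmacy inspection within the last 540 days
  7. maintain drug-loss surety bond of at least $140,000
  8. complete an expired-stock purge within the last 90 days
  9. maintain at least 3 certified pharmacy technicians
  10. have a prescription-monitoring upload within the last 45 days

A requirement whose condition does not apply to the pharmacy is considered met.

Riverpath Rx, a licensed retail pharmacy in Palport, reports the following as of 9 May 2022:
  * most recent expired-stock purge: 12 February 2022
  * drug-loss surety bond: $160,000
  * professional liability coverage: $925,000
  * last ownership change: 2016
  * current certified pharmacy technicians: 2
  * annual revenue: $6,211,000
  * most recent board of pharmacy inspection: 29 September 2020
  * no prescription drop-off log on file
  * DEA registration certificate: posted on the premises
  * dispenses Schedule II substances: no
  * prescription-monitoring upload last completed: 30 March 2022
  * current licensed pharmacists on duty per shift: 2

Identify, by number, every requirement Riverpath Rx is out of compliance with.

1. condition 'dispenses Schedule II substances' does not hold → requirement n/a → met
2. professional liability coverage $925,000 ≥ $925,000 → met
3. licensed pharmacists on duty per shift 2 ≥ 2 → met
4. DEA registration certificate present → met
5. prescription drop-off log absent → not met
6. board of pharmacy inspection 587 days ago vs limit 540 → not met
7. drug-loss surety bond $160,000 ≥ $140,000 → met
8. expired-stock purge 86 days ago vs limit 90 → met
9. certified pharmacy technicians 2 < 3 → not met
10. prescription-monitoring upload 40 days ago vs limit 45 → met
Not met: 5, 6, 9

5, 6, 9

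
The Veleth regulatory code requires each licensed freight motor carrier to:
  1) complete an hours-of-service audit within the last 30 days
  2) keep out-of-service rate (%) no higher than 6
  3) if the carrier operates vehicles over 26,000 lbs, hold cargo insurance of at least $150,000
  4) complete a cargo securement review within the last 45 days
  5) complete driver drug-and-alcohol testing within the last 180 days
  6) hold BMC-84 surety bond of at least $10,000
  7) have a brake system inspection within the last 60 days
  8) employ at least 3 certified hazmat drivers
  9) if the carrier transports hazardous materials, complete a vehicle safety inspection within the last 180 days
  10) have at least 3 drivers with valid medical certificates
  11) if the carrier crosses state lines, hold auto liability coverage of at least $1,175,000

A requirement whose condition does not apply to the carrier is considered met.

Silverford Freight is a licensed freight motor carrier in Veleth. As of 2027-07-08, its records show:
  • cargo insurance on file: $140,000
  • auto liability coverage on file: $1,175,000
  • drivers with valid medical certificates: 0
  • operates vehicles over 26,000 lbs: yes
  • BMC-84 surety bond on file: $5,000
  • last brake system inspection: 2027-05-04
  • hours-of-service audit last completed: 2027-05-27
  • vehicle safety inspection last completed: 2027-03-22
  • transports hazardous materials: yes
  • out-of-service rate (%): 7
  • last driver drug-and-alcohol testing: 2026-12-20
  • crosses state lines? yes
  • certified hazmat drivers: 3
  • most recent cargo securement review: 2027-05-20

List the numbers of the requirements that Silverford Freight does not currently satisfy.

1, 2, 3, 4, 5, 6, 7, 10

1. hours-of-service audit 42 days ago vs limit 30 → not met
2. out-of-service rate (%) 7 > 6 → not met
3. condition 'operates vehicles over 26,000 lbs' holds; cargo insurance $140,000 < $150,000 → not met
4. cargo securement review 49 days ago vs limit 45 → not met
5. driver drug-and-alcohol testing 200 days ago vs limit 180 → not met
6. BMC-84 surety bond $5,000 < $10,000 → not met
7. brake system inspection 65 days ago vs limit 60 → not met
8. certified hazmat drivers 3 ≥ 3 → met
9. condition 'transports hazardous materials' holds; vehicle safety inspection 108 days ago vs limit 180 → met
10. drivers with valid medical certificates 0 < 3 → not met
11. condition 'crosses state lines' holds; auto liability coverage $1,175,000 ≥ $1,175,000 → met
Not met: 1, 2, 3, 4, 5, 6, 7, 10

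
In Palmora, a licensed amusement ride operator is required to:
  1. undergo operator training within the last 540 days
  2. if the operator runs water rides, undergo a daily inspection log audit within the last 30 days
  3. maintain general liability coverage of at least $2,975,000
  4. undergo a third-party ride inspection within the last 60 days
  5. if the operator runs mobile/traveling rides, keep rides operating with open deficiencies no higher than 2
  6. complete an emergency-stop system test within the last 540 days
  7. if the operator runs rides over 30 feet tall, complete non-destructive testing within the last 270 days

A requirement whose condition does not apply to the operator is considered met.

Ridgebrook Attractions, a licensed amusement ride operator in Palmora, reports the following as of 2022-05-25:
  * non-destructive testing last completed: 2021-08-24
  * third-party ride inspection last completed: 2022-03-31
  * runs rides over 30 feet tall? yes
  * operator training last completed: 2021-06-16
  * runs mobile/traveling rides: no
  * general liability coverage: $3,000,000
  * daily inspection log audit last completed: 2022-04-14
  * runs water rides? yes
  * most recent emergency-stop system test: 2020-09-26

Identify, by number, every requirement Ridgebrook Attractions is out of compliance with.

2, 6, 7

1. operator training 343 days ago vs limit 540 → met
2. condition 'runs water rides' holds; daily inspection log audit 41 days ago vs limit 30 → not met
3. general liability coverage $3,000,000 ≥ $2,975,000 → met
4. third-party ride inspection 55 days ago vs limit 60 → met
5. condition 'runs mobile/traveling rides' does not hold → requirement n/a → met
6. emergency-stop system test 606 days ago vs limit 540 → not met
7. condition 'runs rides over 30 feet tall' holds; non-destructive testing 274 days ago vs limit 270 → not met
Not met: 2, 6, 7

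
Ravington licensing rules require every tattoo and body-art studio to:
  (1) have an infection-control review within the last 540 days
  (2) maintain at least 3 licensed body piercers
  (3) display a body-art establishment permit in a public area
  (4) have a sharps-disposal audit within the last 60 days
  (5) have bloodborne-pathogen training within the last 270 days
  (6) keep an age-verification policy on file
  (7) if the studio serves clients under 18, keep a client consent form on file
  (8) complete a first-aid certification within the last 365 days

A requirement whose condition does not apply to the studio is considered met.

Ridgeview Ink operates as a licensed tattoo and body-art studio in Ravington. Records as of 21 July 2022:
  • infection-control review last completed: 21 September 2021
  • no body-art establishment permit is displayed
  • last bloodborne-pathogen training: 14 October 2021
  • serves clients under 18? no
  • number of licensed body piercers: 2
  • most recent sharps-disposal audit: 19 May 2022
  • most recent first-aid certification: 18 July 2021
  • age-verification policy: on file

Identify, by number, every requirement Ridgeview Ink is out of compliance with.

1. infection-control review 303 days ago vs limit 540 → met
2. licensed body piercers 2 < 3 → not met
3. body-art establishment permit absent → not met
4. sharps-disposal audit 63 days ago vs limit 60 → not met
5. bloodborne-pathogen training 280 days ago vs limit 270 → not met
6. age-verification policy present → met
7. condition 'serves clients under 18' does not hold → requirement n/a → met
8. first-aid certification 368 days ago vs limit 365 → not met
Not met: 2, 3, 4, 5, 8

2, 3, 4, 5, 8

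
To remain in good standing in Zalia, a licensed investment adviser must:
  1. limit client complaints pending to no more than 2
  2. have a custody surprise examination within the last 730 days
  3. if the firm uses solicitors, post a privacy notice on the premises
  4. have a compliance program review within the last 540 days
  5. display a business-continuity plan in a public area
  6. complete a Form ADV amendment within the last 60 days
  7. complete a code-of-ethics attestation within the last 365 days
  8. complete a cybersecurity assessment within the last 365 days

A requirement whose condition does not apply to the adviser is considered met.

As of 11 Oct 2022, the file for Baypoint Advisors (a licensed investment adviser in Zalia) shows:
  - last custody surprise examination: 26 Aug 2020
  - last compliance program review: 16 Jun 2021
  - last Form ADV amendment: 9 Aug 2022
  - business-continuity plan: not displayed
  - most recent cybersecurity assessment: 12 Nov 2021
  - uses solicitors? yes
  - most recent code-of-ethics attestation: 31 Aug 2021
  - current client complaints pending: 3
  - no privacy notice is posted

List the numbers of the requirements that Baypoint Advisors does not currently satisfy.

1, 2, 3, 5, 6, 7

1. client complaints pending 3 > 2 → not met
2. custody surprise examination 776 days ago vs limit 730 → not met
3. condition 'uses solicitors' holds; privacy notice absent → not met
4. compliance program review 482 days ago vs limit 540 → met
5. business-continuity plan absent → not met
6. Form ADV amendment 63 days ago vs limit 60 → not met
7. code-of-ethics attestation 406 days ago vs limit 365 → not met
8. cybersecurity assessment 333 days ago vs limit 365 → met
Not met: 1, 2, 3, 5, 6, 7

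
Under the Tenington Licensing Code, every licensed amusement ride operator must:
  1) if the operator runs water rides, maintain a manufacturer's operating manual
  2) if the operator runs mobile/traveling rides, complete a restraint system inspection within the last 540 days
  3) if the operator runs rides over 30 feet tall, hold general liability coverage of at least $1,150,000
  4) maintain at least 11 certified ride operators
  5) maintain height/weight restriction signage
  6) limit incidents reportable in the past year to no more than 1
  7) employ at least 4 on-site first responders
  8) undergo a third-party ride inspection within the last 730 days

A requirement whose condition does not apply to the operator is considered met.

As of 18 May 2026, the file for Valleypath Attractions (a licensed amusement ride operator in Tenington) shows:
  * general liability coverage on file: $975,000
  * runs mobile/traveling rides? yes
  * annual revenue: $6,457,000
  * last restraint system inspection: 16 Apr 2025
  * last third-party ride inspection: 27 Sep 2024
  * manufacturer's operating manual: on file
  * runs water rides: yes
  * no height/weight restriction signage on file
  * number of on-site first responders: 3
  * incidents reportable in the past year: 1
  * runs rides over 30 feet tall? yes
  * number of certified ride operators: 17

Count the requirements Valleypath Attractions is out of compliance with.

1. condition 'runs water rides' holds; manufacturer's operating manual present → met
2. condition 'runs mobile/traveling rides' holds; restraint system inspection 397 days ago vs limit 540 → met
3. condition 'runs rides over 30 feet tall' holds; general liability coverage $975,000 < $1,150,000 → not met
4. certified ride operators 17 ≥ 11 → met
5. height/weight restriction signage absent → not met
6. incidents reportable in the past year 1 ≤ 1 → met
7. on-site first responders 3 < 4 → not met
8. third-party ride inspection 598 days ago vs limit 730 → met
Not met: 3 of 8

3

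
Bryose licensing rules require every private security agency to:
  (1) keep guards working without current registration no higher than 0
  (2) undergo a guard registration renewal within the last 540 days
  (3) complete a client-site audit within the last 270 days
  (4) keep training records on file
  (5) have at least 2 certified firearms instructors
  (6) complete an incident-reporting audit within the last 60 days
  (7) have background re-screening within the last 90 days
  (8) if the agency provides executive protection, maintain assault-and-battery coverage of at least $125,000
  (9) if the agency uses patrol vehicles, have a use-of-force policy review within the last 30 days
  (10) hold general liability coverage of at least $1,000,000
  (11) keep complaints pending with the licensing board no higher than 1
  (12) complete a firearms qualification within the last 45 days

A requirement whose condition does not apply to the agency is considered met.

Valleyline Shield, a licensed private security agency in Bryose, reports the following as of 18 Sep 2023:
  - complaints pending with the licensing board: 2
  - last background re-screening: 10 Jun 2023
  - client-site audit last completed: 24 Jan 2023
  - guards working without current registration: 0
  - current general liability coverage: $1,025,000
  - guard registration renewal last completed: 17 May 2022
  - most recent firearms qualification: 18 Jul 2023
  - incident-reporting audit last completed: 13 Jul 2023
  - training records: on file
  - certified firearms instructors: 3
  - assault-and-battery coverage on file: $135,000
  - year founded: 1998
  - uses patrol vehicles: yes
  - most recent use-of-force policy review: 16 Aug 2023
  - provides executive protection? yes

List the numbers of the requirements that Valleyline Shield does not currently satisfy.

6, 7, 9, 11, 12

1. guards working without current registration 0 ≤ 0 → met
2. guard registration renewal 489 days ago vs limit 540 → met
3. client-site audit 237 days ago vs limit 270 → met
4. training records present → met
5. certified firearms instructors 3 ≥ 2 → met
6. incident-reporting audit 67 days ago vs limit 60 → not met
7. background re-screening 100 days ago vs limit 90 → not met
8. condition 'provides executive protection' holds; assault-and-battery coverage $135,000 ≥ $125,000 → met
9. condition 'uses patrol vehicles' holds; use-of-force policy review 33 days ago vs limit 30 → not met
10. general liability coverage $1,025,000 ≥ $1,000,000 → met
11. complaints pending with the licensing board 2 > 1 → not met
12. firearms qualification 62 days ago vs limit 45 → not met
Not met: 6, 7, 9, 11, 12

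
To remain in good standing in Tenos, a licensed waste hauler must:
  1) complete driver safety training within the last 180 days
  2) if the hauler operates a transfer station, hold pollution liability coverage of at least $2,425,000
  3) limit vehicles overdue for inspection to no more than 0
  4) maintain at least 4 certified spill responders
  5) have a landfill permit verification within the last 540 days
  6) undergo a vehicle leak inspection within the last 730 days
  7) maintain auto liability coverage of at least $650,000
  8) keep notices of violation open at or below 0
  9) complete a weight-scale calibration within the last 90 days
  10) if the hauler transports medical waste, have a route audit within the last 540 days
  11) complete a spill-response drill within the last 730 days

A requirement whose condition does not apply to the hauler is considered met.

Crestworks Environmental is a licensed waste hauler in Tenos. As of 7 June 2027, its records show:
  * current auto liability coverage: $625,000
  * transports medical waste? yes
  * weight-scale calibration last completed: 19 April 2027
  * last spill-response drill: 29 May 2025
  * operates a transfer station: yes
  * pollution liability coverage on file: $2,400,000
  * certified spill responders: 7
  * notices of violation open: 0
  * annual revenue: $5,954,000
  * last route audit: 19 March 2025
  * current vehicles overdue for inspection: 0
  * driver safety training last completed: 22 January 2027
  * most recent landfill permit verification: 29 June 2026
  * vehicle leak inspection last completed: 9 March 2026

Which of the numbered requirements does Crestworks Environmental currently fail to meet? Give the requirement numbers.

2, 7, 10, 11

1. driver safety training 136 days ago vs limit 180 → met
2. condition 'operates a transfer station' holds; pollution liability coverage $2,400,000 < $2,425,000 → not met
3. vehicles overdue for inspection 0 ≤ 0 → met
4. certified spill responders 7 ≥ 4 → met
5. landfill permit verification 343 days ago vs limit 540 → met
6. vehicle leak inspection 455 days ago vs limit 730 → met
7. auto liability coverage $625,000 < $650,000 → not met
8. notices of violation open 0 ≤ 0 → met
9. weight-scale calibration 49 days ago vs limit 90 → met
10. condition 'transports medical waste' holds; route audit 810 days ago vs limit 540 → not met
11. spill-response drill 739 days ago vs limit 730 → not met
Not met: 2, 7, 10, 11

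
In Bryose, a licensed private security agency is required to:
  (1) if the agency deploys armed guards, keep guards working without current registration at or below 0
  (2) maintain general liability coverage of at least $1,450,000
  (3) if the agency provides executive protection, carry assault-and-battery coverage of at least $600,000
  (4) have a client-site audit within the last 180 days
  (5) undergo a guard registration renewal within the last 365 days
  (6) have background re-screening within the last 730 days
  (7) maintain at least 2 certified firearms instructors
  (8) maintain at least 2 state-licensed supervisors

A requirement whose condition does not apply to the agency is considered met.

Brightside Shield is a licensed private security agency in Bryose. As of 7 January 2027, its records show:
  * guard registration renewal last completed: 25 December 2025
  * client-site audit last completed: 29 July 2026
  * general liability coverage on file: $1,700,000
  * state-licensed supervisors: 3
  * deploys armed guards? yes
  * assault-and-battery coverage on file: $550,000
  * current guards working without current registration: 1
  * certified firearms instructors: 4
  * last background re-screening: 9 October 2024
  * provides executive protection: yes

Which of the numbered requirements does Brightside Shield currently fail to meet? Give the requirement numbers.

1. condition 'deploys armed guards' holds; guards working without current registration 1 > 0 → not met
2. general liability coverage $1,700,000 ≥ $1,450,000 → met
3. condition 'provides executive protection' holds; assault-and-battery coverage $550,000 < $600,000 → not met
4. client-site audit 162 days ago vs limit 180 → met
5. guard registration renewal 378 days ago vs limit 365 → not met
6. background re-screening 820 days ago vs limit 730 → not met
7. certified firearms instructors 4 ≥ 2 → met
8. state-licensed supervisors 3 ≥ 2 → met
Not met: 1, 3, 5, 6

1, 3, 5, 6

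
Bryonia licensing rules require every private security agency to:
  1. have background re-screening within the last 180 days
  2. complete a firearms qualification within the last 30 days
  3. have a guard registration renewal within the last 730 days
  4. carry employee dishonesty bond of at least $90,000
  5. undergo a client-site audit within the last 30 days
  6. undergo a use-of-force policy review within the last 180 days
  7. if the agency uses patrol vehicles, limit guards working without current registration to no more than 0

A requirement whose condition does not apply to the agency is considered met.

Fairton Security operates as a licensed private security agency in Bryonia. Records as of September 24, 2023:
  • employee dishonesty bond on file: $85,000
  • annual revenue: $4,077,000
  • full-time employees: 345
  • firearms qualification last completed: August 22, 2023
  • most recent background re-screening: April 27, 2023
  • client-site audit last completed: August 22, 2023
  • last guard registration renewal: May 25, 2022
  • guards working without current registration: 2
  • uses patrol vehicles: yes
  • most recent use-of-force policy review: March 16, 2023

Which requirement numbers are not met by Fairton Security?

2, 4, 5, 6, 7

1. background re-screening 150 days ago vs limit 180 → met
2. firearms qualification 33 days ago vs limit 30 → not met
3. guard registration renewal 487 days ago vs limit 730 → met
4. employee dishonesty bond $85,000 < $90,000 → not met
5. client-site audit 33 days ago vs limit 30 → not met
6. use-of-force policy review 192 days ago vs limit 180 → not met
7. condition 'uses patrol vehicles' holds; guards working without current registration 2 > 0 → not met
Not met: 2, 4, 5, 6, 7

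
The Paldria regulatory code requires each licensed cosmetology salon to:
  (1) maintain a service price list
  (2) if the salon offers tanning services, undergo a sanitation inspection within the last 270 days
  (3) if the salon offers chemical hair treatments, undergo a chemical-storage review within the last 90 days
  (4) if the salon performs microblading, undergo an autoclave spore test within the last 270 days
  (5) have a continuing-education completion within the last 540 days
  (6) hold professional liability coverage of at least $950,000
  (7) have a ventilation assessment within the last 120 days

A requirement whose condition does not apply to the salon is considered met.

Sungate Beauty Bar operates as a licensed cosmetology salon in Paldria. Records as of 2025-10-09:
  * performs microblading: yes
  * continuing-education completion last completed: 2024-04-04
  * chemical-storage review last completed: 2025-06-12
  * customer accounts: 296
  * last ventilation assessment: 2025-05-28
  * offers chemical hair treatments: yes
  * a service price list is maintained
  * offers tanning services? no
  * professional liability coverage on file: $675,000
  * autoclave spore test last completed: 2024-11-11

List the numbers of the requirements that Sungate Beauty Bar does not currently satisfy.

1. service price list present → met
2. condition 'offers tanning services' does not hold → requirement n/a → met
3. condition 'offers chemical hair treatments' holds; chemical-storage review 119 days ago vs limit 90 → not met
4. condition 'performs microblading' holds; autoclave spore test 332 days ago vs limit 270 → not met
5. continuing-education completion 553 days ago vs limit 540 → not met
6. professional liability coverage $675,000 < $950,000 → not met
7. ventilation assessment 134 days ago vs limit 120 → not met
Not met: 3, 4, 5, 6, 7

3, 4, 5, 6, 7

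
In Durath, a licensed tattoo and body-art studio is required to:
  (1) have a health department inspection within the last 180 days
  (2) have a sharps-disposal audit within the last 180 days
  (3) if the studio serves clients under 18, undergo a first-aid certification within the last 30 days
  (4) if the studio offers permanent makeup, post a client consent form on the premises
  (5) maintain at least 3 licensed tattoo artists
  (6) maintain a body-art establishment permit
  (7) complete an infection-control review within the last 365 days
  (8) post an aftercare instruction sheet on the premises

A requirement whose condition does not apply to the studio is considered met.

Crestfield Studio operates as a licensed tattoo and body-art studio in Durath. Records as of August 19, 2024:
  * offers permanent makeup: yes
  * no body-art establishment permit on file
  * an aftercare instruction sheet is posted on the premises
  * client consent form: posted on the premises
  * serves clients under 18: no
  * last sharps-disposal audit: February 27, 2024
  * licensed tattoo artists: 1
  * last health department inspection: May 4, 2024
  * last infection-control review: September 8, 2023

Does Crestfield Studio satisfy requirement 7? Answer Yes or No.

Yes

7. infection-control review 346 days ago vs limit 365 → met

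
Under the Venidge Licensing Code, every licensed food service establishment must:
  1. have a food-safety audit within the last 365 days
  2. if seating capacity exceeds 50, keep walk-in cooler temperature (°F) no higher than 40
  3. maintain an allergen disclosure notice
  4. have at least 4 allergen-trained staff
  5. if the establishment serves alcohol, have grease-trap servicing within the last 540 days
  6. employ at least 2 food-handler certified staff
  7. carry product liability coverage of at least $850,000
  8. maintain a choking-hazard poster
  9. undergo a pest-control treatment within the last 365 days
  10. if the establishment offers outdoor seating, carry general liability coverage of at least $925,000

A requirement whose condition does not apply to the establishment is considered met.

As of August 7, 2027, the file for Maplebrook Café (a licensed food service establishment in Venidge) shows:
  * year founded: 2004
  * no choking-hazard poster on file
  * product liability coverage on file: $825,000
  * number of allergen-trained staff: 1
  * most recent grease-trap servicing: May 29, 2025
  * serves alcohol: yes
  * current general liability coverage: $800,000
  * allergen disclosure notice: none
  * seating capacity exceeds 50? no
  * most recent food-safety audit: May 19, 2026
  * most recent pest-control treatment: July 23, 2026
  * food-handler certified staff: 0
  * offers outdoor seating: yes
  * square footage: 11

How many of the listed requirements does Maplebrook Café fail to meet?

9

1. food-safety audit 445 days ago vs limit 365 → not met
2. condition 'seating capacity exceeds 50' does not hold → requirement n/a → met
3. allergen disclosure notice absent → not met
4. allergen-trained staff 1 < 4 → not met
5. condition 'serves alcohol' holds; grease-trap servicing 800 days ago vs limit 540 → not met
6. food-handler certified staff 0 < 2 → not met
7. product liability coverage $825,000 < $850,000 → not met
8. choking-hazard poster absent → not met
9. pest-control treatment 380 days ago vs limit 365 → not met
10. condition 'offers outdoor seating' holds; general liability coverage $800,000 < $925,000 → not met
Not met: 9 of 10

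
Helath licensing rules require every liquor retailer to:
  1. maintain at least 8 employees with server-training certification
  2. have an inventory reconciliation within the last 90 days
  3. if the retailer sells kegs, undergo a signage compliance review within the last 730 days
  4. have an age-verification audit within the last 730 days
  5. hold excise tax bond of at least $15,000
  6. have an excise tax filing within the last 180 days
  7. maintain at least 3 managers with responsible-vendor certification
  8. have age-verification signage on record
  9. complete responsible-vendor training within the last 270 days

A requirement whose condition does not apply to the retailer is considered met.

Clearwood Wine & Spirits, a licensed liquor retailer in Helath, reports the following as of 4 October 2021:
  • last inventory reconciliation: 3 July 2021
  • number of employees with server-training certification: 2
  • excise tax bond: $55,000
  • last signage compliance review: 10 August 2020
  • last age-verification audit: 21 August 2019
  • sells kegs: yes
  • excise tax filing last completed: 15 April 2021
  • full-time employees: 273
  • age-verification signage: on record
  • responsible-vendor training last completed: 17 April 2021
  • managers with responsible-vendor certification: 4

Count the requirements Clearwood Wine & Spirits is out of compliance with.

3

1. employees with server-training certification 2 < 8 → not met
2. inventory reconciliation 93 days ago vs limit 90 → not met
3. condition 'sells kegs' holds; signage compliance review 420 days ago vs limit 730 → met
4. age-verification audit 775 days ago vs limit 730 → not met
5. excise tax bond $55,000 ≥ $15,000 → met
6. excise tax filing 172 days ago vs limit 180 → met
7. managers with responsible-vendor certification 4 ≥ 3 → met
8. age-verification signage present → met
9. responsible-vendor training 170 days ago vs limit 270 → met
Not met: 3 of 9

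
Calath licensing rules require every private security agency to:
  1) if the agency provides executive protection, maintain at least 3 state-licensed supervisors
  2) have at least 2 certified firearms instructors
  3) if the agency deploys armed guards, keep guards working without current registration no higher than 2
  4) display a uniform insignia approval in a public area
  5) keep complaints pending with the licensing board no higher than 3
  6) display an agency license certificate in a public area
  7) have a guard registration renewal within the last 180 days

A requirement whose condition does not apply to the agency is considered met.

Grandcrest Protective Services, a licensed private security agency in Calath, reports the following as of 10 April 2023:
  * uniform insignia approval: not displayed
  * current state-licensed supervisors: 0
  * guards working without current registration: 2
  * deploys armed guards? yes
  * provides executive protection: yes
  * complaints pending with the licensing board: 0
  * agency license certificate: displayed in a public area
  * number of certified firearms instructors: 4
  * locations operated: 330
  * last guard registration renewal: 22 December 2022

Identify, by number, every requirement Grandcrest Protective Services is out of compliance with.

1. condition 'provides executive protection' holds; state-licensed supervisors 0 < 3 → not met
2. certified firearms instructors 4 ≥ 2 → met
3. condition 'deploys armed guards' holds; guards working without current registration 2 ≤ 2 → met
4. uniform insignia approval absent → not met
5. complaints pending with the licensing board 0 ≤ 3 → met
6. agency license certificate present → met
7. guard registration renewal 109 days ago vs limit 180 → met
Not met: 1, 4

1, 4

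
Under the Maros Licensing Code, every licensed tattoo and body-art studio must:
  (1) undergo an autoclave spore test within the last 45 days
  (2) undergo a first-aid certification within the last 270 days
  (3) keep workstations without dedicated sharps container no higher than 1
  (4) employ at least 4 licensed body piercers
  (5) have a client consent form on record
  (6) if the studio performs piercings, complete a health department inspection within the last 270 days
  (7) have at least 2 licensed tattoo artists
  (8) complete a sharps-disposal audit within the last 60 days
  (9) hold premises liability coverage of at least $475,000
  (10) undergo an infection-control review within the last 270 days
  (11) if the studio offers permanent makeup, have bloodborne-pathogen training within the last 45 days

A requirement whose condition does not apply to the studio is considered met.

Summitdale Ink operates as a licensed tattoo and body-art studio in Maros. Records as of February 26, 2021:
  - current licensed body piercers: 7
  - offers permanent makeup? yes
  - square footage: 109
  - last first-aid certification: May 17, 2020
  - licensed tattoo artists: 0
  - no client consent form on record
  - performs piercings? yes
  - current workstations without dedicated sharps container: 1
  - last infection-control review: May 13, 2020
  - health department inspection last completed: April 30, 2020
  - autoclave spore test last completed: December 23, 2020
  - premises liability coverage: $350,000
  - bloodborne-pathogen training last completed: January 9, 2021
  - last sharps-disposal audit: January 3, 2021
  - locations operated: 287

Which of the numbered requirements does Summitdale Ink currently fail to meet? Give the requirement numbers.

1, 2, 5, 6, 7, 9, 10, 11

1. autoclave spore test 65 days ago vs limit 45 → not met
2. first-aid certification 285 days ago vs limit 270 → not met
3. workstations without dedicated sharps container 1 ≤ 1 → met
4. licensed body piercers 7 ≥ 4 → met
5. client consent form absent → not met
6. condition 'performs piercings' holds; health department inspection 302 days ago vs limit 270 → not met
7. licensed tattoo artists 0 < 2 → not met
8. sharps-disposal audit 54 days ago vs limit 60 → met
9. premises liability coverage $350,000 < $475,000 → not met
10. infection-control review 289 days ago vs limit 270 → not met
11. condition 'offers permanent makeup' holds; bloodborne-pathogen training 48 days ago vs limit 45 → not met
Not met: 1, 2, 5, 6, 7, 9, 10, 11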